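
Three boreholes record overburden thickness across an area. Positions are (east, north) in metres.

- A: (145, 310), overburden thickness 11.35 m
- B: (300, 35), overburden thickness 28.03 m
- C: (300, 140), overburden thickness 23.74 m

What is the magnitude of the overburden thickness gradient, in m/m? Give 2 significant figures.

Differences from A: to B (Δx, Δy, Δh) = (155, -275, +16.68); to C = (155, -170, +12.39).
Determinant of the coordinate differences = 155·(-170) − 155·(-275) = 16275.
∂d/∂x = [(+16.68)·(-170) − (+12.39)·(-275)] / 16275 = +0.03512
∂d/∂y = [155·(+12.39) − 155·(+16.68)] / 16275 = -0.04086
|∇f| = √(0.03512² + -0.04086²) = 0.05388 m/m

0.054 m/m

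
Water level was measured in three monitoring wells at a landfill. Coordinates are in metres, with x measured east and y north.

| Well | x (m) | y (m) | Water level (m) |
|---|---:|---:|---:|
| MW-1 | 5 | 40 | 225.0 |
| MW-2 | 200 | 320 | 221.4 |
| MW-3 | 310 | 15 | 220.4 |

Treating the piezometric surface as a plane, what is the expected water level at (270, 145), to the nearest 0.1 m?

Three-point gradient (reference MW-1): Δ to MW-2 = (195, 280, -3.6), Δ to MW-3 = (305, -25, -4.6).
∂h/∂x = -0.01526, ∂h/∂y = -0.002227 (det = -90275).
h(270, 145) = 225.0 + (-0.01526)·(265) + (-0.002227)·(105) = 225.0 -4.045 -0.234 = 220.721 m.

220.7 m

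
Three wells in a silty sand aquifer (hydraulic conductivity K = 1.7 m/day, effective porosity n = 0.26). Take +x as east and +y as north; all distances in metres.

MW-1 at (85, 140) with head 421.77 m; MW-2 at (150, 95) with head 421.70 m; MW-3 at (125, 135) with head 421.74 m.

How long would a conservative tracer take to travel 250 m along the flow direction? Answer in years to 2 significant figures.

Taking MW-1 as reference: MW-2−MW-1 = (65, -45, -0.07); MW-3−MW-1 = (40, -5, -0.03).
Determinant of the coordinate differences = 65·(-5) − 40·(-45) = 1475.
∂h/∂x = [(-0.07)·(-5) − (-0.03)·(-45)] / 1475 = -0.0006780
∂h/∂y = [65·(-0.03) − 40·(-0.07)] / 1475 = +0.0005763
|∇h| = √(-0.0006780² + 0.0005763²) = 0.0008898
Seepage velocity v = K·i/n = 1.7 × 0.0008898 / 0.26 = 0.005818 m/day.
t = 250 / 0.005818 = 4.297e+04 days = 118 years.

120 years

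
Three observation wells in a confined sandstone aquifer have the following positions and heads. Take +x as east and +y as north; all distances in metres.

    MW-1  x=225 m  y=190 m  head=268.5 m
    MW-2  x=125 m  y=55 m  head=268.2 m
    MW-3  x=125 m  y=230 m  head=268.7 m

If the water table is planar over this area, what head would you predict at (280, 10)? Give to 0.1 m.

With h = a·x + b·y + c and MW-1 as origin, the differences give:
  (-100)·a + (-135)·b = -0.3
  (-100)·a + 40·b = +0.2
Eliminate b (×40 and ×(-135), subtract): -17500·a = 15.00 → a = ∂h/∂x = -0.0008571
Back-substitute: b = ∂h/∂y = +0.002857.
h(280, 10) = 268.5 + (-0.0008571)·(55) + (+0.002857)·(-180) = 268.5 -0.047 -0.514 = 267.939 m.

267.9 m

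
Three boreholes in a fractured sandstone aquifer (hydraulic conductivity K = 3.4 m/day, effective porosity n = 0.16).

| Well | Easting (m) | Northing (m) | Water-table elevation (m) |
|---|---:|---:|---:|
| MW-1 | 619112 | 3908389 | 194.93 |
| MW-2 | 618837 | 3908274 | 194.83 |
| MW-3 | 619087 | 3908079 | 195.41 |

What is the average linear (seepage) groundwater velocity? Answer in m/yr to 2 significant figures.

Differences from MW-1: to MW-2 (Δx, Δy, Δh) = (-275, -115, -0.10); to MW-3 = (-25, -310, +0.48).
Solve a·Δx + b·Δy = Δh: det = (-275)·(-310) − (-25)·(-115) = 82375.
∂h/∂x = [(-0.10)·(-310) − (+0.48)·(-115)] / 82375 = +0.001046
∂h/∂y = [(-275)·(+0.48) − (-25)·(-0.10)] / 82375 = -0.001633
|∇h| = √(0.001046² + -0.001633²) = 0.001939
Seepage velocity v = K·i/n = 3.4 × 0.001939 / 0.16 = 0.0412 m/day = 15.05 m/yr.

15 m/yr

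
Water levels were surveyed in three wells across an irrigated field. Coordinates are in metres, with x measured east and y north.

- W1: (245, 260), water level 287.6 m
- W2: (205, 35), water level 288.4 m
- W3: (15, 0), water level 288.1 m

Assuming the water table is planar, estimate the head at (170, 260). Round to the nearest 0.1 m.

287.4 m

Three-point gradient (reference W1): Δ to W2 = (-40, -225, +0.8), Δ to W3 = (-230, -260, +0.5).
∂h/∂x = +0.002310, ∂h/∂y = -0.003966 (det = -41350).
h(170, 260) = 287.6 + (+0.002310)·(-75) + (-0.003966)·(0) = 287.6 -0.173 -0.000 = 287.427 m.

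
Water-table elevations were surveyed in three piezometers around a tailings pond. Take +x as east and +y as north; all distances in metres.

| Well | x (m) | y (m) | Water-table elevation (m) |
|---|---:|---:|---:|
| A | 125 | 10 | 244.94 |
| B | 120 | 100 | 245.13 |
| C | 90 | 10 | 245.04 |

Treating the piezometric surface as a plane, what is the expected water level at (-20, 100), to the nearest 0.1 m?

Taking A as reference: B−A = (-5, 90, +0.19); C−A = (-35, 0, +0.10).
Solve a·Δx + b·Δy = Δh: det = (-5)·0 − (-35)·90 = 3150.
∂h/∂x = [(+0.19)·0 − (+0.10)·90] / 3150 = -0.002857
∂h/∂y = [(-5)·(+0.10) − (-35)·(+0.19)] / 3150 = +0.001952
h(-20, 100) = 244.94 + (-0.002857)·(-145) + (+0.001952)·(90) = 244.94 +0.414 +0.176 = 245.530 m.

245.5 m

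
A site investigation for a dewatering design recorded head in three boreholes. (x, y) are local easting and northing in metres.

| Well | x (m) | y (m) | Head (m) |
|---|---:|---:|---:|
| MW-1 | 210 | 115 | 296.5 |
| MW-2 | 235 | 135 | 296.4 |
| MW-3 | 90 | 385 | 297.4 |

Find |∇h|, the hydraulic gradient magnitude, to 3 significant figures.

0.00505

Differences from MW-1: to MW-2 (Δx, Δy, Δh) = (25, 20, -0.1); to MW-3 = (-120, 270, +0.9).
Determinant of the coordinate differences = 25·270 − (-120)·20 = 9150.
∂h/∂x = [(-0.1)·270 − (+0.9)·20] / 9150 = -0.004918
∂h/∂y = [25·(+0.9) − (-120)·(-0.1)] / 9150 = +0.001148
|∇h| = √(-0.004918² + 0.001148²) = 0.00505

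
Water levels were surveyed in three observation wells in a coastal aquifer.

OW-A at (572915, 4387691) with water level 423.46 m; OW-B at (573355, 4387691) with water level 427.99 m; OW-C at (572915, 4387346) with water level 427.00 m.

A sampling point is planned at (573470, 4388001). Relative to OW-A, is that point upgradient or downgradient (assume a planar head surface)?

∂h/∂x = (427.99 − 423.46) / (573355 − 572915) = +0.01030
∂h/∂y = (427.00 − 423.46) / (4387346 − 4387691) = -0.01026
Head at (573470, 4388001) = 423.46 + (+0.01030)·(555) + (-0.01026)·(310) = 425.99 m.
That is higher than the 423.46 m at OW-A, so the point is upgradient.

upgradient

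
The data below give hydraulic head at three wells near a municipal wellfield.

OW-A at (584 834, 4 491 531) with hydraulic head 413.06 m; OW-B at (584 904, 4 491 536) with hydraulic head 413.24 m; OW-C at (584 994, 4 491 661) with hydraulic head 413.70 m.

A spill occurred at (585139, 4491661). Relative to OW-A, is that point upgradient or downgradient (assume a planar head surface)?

Taking OW-A as reference: OW-B−OW-A = (70, 5, +0.18); OW-C−OW-A = (160, 130, +0.64).
Solve a·Δx + b·Δy = Δh: det = 70·130 − 160·5 = 8300.
∂h/∂x = [(+0.18)·130 − (+0.64)·5] / 8300 = +0.002434
∂h/∂y = [70·(+0.64) − 160·(+0.18)] / 8300 = +0.001928
Head at (585139, 4491661) = 413.06 + (+0.002434)·(305) + (+0.001928)·(130) = 414.05 m.
That is higher than the 413.06 m at OW-A, so the point is upgradient.

upgradient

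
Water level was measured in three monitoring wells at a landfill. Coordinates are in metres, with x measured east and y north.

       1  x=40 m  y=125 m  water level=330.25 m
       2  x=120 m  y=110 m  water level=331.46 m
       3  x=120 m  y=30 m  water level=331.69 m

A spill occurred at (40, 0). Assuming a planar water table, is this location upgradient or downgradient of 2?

Differences from 1: to 2 (Δx, Δy, Δh) = (80, -15, +1.21); to 3 = (80, -95, +1.44).
Solve a·Δx + b·Δy = Δh: det = 80·(-95) − 80·(-15) = -6400.
∂h/∂x = [(+1.21)·(-95) − (+1.44)·(-15)] / -6400 = +0.01459
∂h/∂y = [80·(+1.44) − 80·(+1.21)] / -6400 = -0.002875
Head at (40, 0) = 330.25 + (+0.01459)·(0) + (-0.002875)·(-125) = 330.61 m.
That is lower than the 331.46 m at 2, so the point is downgradient.

downgradient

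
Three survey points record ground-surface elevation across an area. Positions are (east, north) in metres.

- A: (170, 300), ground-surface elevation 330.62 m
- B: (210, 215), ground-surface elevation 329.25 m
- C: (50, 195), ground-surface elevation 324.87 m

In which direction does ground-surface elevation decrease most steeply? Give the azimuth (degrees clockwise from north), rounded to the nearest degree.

221°

Taking A as reference: B−A = (40, -85, -1.37); C−A = (-120, -105, -5.75).
Determinant of the coordinate differences = 40·(-105) − (-120)·(-85) = -14400.
∂z/∂x = [(-1.37)·(-105) − (-5.75)·(-85)] / -14400 = +0.02395
∂z/∂y = [40·(-5.75) − (-120)·(-1.37)] / -14400 = +0.02739
Steepest decrease is along −∇f: components (-0.02395 E, -0.02739 N).
Azimuth = atan2(-0.02395, -0.02739) = 221.2° ≈ 221°.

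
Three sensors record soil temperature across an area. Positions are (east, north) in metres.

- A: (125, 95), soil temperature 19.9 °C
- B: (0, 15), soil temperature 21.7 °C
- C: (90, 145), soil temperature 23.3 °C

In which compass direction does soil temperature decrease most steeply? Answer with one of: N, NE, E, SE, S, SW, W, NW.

SE

Differences from A: to B (Δx, Δy, Δh) = (-125, -80, +1.8); to C = (-35, 50, +3.4).
Determinant of the coordinate differences = (-125)·50 − (-35)·(-80) = -9050.
∂T/∂x = [(+1.8)·50 − (+3.4)·(-80)] / -9050 = -0.04000
∂T/∂y = [(-125)·(+3.4) − (-35)·(+1.8)] / -9050 = +0.04000
Steepest decrease is along −∇f = (+0.04000 E, -0.04000 N) → southeast.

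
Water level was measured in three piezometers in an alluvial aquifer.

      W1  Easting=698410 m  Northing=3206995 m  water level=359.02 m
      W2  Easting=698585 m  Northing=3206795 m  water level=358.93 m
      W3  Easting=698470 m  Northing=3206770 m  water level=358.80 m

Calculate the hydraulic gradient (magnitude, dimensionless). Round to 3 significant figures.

With h = a·x + b·y + c and W1 as origin, the differences give:
  175·a + (-200)·b = -0.09
  60·a + (-225)·b = -0.22
Eliminate b (×(-225) and ×(-200), subtract): -27375·a = -23.750 → a = ∂h/∂x = +0.0008676
Back-substitute: b = ∂h/∂y = +0.001209.
|∇h| = √(0.0008676² + 0.001209²) = 0.001488

0.00149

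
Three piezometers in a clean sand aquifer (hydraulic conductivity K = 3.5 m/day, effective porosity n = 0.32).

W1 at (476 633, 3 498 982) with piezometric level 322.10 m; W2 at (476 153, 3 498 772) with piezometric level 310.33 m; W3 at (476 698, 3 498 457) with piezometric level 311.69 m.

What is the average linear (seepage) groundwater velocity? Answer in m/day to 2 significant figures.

0.29 m/day

Differences from W1: to W2 (Δx, Δy, Δh) = (-480, -210, -11.77); to W3 = (65, -525, -10.41).
Solve a·Δx + b·Δy = Δh: det = (-480)·(-525) − 65·(-210) = 265650.
∂h/∂x = [(-11.77)·(-525) − (-10.41)·(-210)] / 265650 = +0.01503
∂h/∂y = [(-480)·(-10.41) − 65·(-11.77)] / 265650 = +0.02169
|∇h| = √(0.01503² + 0.02169²) = 0.02639
Seepage velocity v = K·i/n = 3.5 × 0.02639 / 0.32 = 0.2886 m/day.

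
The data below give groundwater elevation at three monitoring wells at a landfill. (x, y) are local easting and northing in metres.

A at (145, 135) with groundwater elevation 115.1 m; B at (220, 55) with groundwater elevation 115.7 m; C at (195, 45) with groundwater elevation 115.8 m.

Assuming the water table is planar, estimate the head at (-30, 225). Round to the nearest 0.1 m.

114.5 m

Differences from A: to B (Δx, Δy, Δh) = (75, -80, +0.6); to C = (50, -90, +0.7).
Solve a·Δx + b·Δy = Δh: det = 75·(-90) − 50·(-80) = -2750.
∂h/∂x = [(+0.6)·(-90) − (+0.7)·(-80)] / -2750 = -0.0007273
∂h/∂y = [75·(+0.7) − 50·(+0.6)] / -2750 = -0.008182
h(-30, 225) = 115.1 + (-0.0007273)·(-175) + (-0.008182)·(90) = 115.1 +0.127 -0.736 = 114.491 m.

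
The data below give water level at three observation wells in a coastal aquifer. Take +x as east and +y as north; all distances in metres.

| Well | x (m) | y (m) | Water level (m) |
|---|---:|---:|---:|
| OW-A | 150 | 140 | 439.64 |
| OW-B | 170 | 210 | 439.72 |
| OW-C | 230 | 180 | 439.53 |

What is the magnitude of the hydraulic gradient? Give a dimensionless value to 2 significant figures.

0.0029

With h = a·x + b·y + c and OW-A as origin, the differences give:
  20·a + 70·b = +0.08
  80·a + 40·b = -0.11
Eliminate b (×40 and ×70, subtract): -4800·a = 10.900 → a = ∂h/∂x = -0.002271
Back-substitute: b = ∂h/∂y = +0.001792.
|∇h| = √(-0.002271² + 0.001792²) = 0.002893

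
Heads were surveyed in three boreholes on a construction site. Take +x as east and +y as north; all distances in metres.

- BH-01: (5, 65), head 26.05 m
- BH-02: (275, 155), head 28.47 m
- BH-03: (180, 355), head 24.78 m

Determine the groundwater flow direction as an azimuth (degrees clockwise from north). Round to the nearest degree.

Three-point gradient (reference BH-01): Δ to BH-02 = (270, 90, +2.42), Δ to BH-03 = (175, 290, -1.27).
∂h/∂x = +0.01305, ∂h/∂y = -0.01225 (det = 62550).
Flow direction (−∇h) has components (-0.01305 E, +0.01225 N).
Azimuth = atan2(E, N) = atan2(-0.01305, +0.01225) = 313.2° ≈ 313°.

313°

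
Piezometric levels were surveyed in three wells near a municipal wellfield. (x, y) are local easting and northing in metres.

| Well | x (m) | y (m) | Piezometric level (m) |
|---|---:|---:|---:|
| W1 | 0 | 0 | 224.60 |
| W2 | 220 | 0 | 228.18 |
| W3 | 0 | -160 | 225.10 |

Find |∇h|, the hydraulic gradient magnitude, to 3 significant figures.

∂h/∂x = (228.18 − 224.60) / (220 − 0) = +0.01627
∂h/∂y = (225.10 − 224.60) / (-160 − 0) = -0.003125
|∇h| = √(0.01627² + -0.003125²) = 0.01657

0.0166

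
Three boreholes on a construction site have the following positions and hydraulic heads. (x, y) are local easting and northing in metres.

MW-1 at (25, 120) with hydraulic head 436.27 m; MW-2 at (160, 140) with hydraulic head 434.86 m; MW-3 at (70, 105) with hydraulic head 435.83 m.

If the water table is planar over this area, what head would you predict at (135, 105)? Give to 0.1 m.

435.2 m

With h = a·x + b·y + c and MW-1 as origin, the differences give:
  135·a + 20·b = -1.41
  45·a + (-15)·b = -0.44
Eliminate b (×(-15) and ×20, subtract): -2925·a = 29.950 → a = ∂h/∂x = -0.01024
Back-substitute: b = ∂h/∂y = -0.001385.
h(135, 105) = 436.27 + (-0.01024)·(110) + (-0.001385)·(-15) = 436.27 -1.126 +0.021 = 435.164 m.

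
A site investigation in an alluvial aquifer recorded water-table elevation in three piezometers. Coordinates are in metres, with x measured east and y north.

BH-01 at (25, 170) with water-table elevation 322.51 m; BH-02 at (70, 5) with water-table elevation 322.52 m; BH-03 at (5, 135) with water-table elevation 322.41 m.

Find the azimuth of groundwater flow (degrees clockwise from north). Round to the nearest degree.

With h = a·x + b·y + c and BH-01 as origin, the differences give:
  45·a + (-165)·b = +0.01
  (-20)·a + (-35)·b = -0.10
Eliminate b (×(-35) and ×(-165), subtract): -4875·a = -16.850 → a = ∂h/∂x = +0.003456
Back-substitute: b = ∂h/∂y = +0.0008821.
Flow direction (−∇h) has components (-0.003456 E, -0.0008821 N).
Azimuth = atan2(E, N) = atan2(-0.003456, -0.0008821) = 255.7° ≈ 256°.

256°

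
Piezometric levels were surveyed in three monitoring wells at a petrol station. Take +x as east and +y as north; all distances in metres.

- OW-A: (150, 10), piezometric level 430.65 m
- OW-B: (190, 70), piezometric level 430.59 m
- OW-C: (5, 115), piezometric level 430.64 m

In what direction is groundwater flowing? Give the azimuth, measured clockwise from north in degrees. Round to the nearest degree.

Taking OW-A as reference: OW-B−OW-A = (40, 60, -0.06); OW-C−OW-A = (-145, 105, -0.01).
Determinant of the coordinate differences = 40·105 − (-145)·60 = 12900.
∂h/∂x = [(-0.06)·105 − (-0.01)·60] / 12900 = -0.0004419
∂h/∂y = [40·(-0.01) − (-145)·(-0.06)] / 12900 = -0.0007054
Flow direction (−∇h) has components (+0.0004419 E, +0.0007054 N).
Azimuth = atan2(E, N) = atan2(+0.0004419, +0.0007054) = 32.1° ≈ 032°.

032°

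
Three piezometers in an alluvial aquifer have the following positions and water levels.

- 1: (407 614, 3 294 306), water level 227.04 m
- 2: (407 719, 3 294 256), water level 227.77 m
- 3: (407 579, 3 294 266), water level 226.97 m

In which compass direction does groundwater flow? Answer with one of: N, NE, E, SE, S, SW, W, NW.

Three-point gradient (reference 1): Δ to 2 = (105, -50, +0.73), Δ to 3 = (-35, -40, -0.07).
∂h/∂x = +0.005496, ∂h/∂y = -0.003059 (det = -5950).
Flow = −∇h = (-0.005496 east, +0.003059 north), which points northwest.

NW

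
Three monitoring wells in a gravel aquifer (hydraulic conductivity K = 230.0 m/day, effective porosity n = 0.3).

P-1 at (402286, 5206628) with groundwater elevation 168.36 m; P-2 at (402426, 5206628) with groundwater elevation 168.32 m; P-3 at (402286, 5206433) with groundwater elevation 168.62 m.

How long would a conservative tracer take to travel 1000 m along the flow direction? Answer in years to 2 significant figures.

2.6 years

∂h/∂x = (168.32 − 168.36) / (402426 − 402286) = -0.0002857
∂h/∂y = (168.62 − 168.36) / (5206433 − 5206628) = -0.001333
|∇h| = √(-0.0002857² + -0.001333²) = 0.001363
Seepage velocity v = K·i/n = 230.0 × 0.001363 / 0.3 = 1.045 m/day.
t = 1000 / 1.045 = 956.9 days = 2.62 years.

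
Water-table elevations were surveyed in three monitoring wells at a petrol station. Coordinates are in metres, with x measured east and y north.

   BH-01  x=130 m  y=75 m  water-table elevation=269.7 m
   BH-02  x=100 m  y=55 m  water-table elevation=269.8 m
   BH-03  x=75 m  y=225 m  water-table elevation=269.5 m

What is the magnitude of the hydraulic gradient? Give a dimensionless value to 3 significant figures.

0.00284

Differences from BH-01: to BH-02 (Δx, Δy, Δh) = (-30, -20, +0.1); to BH-03 = (-55, 150, -0.2).
Solve a·Δx + b·Δy = Δh: det = (-30)·150 − (-55)·(-20) = -5600.
∂h/∂x = [(+0.1)·150 − (-0.2)·(-20)] / -5600 = -0.001964
∂h/∂y = [(-30)·(-0.2) − (-55)·(+0.1)] / -5600 = -0.002054
|∇h| = √(-0.001964² + -0.002054²) = 0.002842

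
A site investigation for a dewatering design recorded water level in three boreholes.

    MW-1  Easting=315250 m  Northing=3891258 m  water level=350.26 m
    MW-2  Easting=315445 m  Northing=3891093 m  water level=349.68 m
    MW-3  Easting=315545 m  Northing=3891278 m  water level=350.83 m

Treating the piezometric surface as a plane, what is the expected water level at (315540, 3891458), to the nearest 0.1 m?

Differences from MW-1: to MW-2 (Δx, Δy, Δh) = (195, -165, -0.58); to MW-3 = (295, 20, +0.57).
Determinant of the coordinate differences = 195·20 − 295·(-165) = 52575.
∂h/∂x = [(-0.58)·20 − (+0.57)·(-165)] / 52575 = +0.001568
∂h/∂y = [195·(+0.57) − 295·(-0.58)] / 52575 = +0.005369
h(315540, 3891458) = 350.26 + (+0.001568)·(290) + (+0.005369)·(200) = 350.26 +0.455 +1.074 = 351.788 m.

351.8 m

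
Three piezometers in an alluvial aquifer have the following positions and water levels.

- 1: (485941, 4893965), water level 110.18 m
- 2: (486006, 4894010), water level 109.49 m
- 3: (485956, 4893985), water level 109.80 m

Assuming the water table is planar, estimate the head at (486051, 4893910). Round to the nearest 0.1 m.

112.0 m

Three-point gradient (reference 1): Δ to 2 = (65, 45, -0.69), Δ to 3 = (15, 20, -0.38).
∂h/∂x = +0.005280, ∂h/∂y = -0.02296 (det = 625).
h(486051, 4893910) = 110.18 + (+0.005280)·(110) + (-0.02296)·(-55) = 110.18 +0.581 +1.263 = 112.024 m.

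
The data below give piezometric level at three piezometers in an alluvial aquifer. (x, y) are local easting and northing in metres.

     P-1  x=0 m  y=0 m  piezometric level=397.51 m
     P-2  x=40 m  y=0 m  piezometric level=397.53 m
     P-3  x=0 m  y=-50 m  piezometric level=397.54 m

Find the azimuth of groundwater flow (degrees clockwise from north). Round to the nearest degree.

320°

∂h/∂x = (397.53 − 397.51) / (40 − 0) = +0.0005000
∂h/∂y = (397.54 − 397.51) / (-50 − 0) = -0.0006000
Flow direction (−∇h) has components (-0.0005000 E, +0.0006000 N).
Azimuth = atan2(E, N) = atan2(-0.0005000, +0.0006000) = 320.2° ≈ 320°.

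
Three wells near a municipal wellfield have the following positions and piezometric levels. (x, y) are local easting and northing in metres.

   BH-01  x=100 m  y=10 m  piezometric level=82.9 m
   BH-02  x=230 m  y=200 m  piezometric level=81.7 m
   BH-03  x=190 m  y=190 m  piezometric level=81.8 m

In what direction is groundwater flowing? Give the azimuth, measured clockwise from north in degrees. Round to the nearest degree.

011°

With h = a·x + b·y + c and BH-01 as origin, the differences give:
  130·a + 190·b = -1.2
  90·a + 180·b = -1.1
Eliminate b (×180 and ×190, subtract): 6300·a = -7.00 → a = ∂h/∂x = -0.001111
Back-substitute: b = ∂h/∂y = -0.005556.
Flow direction (−∇h) has components (+0.001111 E, +0.005556 N).
Azimuth = atan2(E, N) = atan2(+0.001111, +0.005556) = 11.3° ≈ 011°.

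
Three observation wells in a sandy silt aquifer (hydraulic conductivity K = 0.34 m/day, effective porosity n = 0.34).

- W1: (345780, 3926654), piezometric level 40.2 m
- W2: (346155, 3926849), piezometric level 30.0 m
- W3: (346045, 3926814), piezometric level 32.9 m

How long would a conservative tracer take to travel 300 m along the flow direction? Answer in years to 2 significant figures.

32 years

Taking W1 as reference: W2−W1 = (375, 195, -10.2); W3−W1 = (265, 160, -7.3).
Solve a·Δx + b·Δy = Δh: det = 375·160 − 265·195 = 8325.
∂h/∂x = [(-10.2)·160 − (-7.3)·195] / 8325 = -0.02505
∂h/∂y = [375·(-7.3) − 265·(-10.2)] / 8325 = -0.004144
|∇h| = √(-0.02505² + -0.004144²) = 0.02539
Seepage velocity v = K·i/n = 0.34 × 0.02539 / 0.34 = 0.02539 m/day.
t = 300 / 0.02539 = 1.182e+04 days = 32.4 years.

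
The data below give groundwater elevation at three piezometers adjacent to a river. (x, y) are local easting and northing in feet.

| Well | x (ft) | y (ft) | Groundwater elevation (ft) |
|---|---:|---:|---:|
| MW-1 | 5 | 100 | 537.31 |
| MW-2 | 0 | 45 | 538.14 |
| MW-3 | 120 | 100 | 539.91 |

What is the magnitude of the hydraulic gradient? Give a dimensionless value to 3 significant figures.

0.0284

Taking MW-1 as reference: MW-2−MW-1 = (-5, -55, +0.83); MW-3−MW-1 = (115, 0, +2.60).
Determinant of the coordinate differences = (-5)·0 − 115·(-55) = 6325.
∂h/∂x = [(+0.83)·0 − (+2.60)·(-55)] / 6325 = +0.02261
∂h/∂y = [(-5)·(+2.60) − 115·(+0.83)] / 6325 = -0.01715
|∇h| = √(0.02261² + -0.01715²) = 0.02838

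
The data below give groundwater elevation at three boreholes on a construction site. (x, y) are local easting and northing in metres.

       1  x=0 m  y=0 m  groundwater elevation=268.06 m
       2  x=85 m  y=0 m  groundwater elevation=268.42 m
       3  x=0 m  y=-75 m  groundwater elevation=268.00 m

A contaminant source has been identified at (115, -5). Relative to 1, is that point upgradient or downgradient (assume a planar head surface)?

∂h/∂x = (268.42 − 268.06) / (85 − 0) = +0.004235
∂h/∂y = (268.00 − 268.06) / (-75 − 0) = +0.0008000
Head at (115, -5) = 268.06 + (+0.004235)·(115) + (+0.0008000)·(-5) = 268.54 m.
That is higher than the 268.06 m at 1, so the point is upgradient.

upgradient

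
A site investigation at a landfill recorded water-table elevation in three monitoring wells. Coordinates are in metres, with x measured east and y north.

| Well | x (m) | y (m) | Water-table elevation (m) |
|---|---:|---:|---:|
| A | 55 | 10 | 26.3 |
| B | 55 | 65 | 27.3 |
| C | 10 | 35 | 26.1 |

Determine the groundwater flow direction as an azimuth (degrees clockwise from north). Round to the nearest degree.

Taking A as reference: B−A = (0, 55, +1.0); C−A = (-45, 25, -0.2).
Solve a·Δx + b·Δy = Δh: det = 0·25 − (-45)·55 = 2475.
∂h/∂x = [(+1.0)·25 − (-0.2)·55] / 2475 = +0.01455
∂h/∂y = [0·(-0.2) − (-45)·(+1.0)] / 2475 = +0.01818
Flow direction (−∇h) has components (-0.01455 E, -0.01818 N).
Azimuth = atan2(E, N) = atan2(-0.01455, -0.01818) = 218.7° ≈ 219°.

219°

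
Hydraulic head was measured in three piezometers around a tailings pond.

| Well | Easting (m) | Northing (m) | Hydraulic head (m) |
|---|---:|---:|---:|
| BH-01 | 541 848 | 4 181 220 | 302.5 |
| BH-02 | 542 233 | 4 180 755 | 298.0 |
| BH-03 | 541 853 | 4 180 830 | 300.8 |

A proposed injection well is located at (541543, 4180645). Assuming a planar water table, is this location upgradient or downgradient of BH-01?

Differences from BH-01: to BH-02 (Δx, Δy, Δh) = (385, -465, -4.5); to BH-03 = (5, -390, -1.7).
Determinant of the coordinate differences = 385·(-390) − 5·(-465) = -147825.
∂h/∂x = [(-4.5)·(-390) − (-1.7)·(-465)] / -147825 = -0.006525
∂h/∂y = [385·(-1.7) − 5·(-4.5)] / -147825 = +0.004275
Head at (541543, 4180645) = 302.5 + (-0.006525)·(-305) + (+0.004275)·(-575) = 302.03 m.
That is lower than the 302.5 m at BH-01, so the point is downgradient.

downgradient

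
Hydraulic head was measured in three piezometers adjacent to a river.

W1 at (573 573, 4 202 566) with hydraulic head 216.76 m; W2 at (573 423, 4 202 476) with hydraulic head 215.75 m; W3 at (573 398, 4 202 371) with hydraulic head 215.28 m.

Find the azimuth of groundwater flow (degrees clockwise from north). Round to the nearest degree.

Taking W1 as reference: W2−W1 = (-150, -90, -1.01); W3−W1 = (-175, -195, -1.48).
Solve a·Δx + b·Δy = Δh: det = (-150)·(-195) − (-175)·(-90) = 13500.
∂h/∂x = [(-1.01)·(-195) − (-1.48)·(-90)] / 13500 = +0.004722
∂h/∂y = [(-150)·(-1.48) − (-175)·(-1.01)] / 13500 = +0.003352
Flow direction (−∇h) has components (-0.004722 E, -0.003352 N).
Azimuth = atan2(E, N) = atan2(-0.004722, -0.003352) = 234.6° ≈ 235°.

235°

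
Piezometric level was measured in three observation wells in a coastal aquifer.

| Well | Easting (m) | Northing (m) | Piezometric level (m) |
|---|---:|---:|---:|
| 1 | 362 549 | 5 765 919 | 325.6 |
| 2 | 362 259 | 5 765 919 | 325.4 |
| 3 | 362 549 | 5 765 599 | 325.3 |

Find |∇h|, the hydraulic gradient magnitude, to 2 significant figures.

0.0012

∂h/∂x = (325.4 − 325.6) / (362259 − 362549) = +0.0006897
∂h/∂y = (325.3 − 325.6) / (5765599 − 5765919) = +0.0009375
|∇h| = √(0.0006897² + 0.0009375²) = 0.001164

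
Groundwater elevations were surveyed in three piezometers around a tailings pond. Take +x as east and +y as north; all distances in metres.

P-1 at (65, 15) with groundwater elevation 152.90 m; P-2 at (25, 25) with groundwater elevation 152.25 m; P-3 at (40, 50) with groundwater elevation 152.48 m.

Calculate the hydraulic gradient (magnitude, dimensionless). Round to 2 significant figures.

Differences from P-1: to P-2 (Δx, Δy, Δh) = (-40, 10, -0.65); to P-3 = (-25, 35, -0.42).
Solve a·Δx + b·Δy = Δh: det = (-40)·35 − (-25)·10 = -1150.
∂h/∂x = [(-0.65)·35 − (-0.42)·10] / -1150 = +0.01613
∂h/∂y = [(-40)·(-0.42) − (-25)·(-0.65)] / -1150 = -0.0004783
|∇h| = √(0.01613² + -0.0004783²) = 0.01614

0.016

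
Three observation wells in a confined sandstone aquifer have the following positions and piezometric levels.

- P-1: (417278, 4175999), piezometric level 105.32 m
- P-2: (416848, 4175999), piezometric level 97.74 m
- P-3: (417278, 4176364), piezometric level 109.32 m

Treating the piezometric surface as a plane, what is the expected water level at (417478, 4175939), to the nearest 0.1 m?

∂h/∂x = (97.74 − 105.32) / (416848 − 417278) = +0.01763
∂h/∂y = (109.32 − 105.32) / (4176364 − 4175999) = +0.01096
h(417478, 4175939) = 105.32 + (+0.01763)·(200) + (+0.01096)·(-60) = 105.32 +3.526 -0.658 = 108.188 m.

108.2 m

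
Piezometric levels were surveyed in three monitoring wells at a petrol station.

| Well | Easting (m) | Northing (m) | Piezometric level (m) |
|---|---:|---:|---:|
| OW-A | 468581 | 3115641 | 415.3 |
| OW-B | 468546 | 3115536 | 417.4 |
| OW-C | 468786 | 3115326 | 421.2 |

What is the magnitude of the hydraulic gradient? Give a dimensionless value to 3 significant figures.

Taking OW-A as reference: OW-B−OW-A = (-35, -105, +2.1); OW-C−OW-A = (205, -315, +5.9).
Determinant of the coordinate differences = (-35)·(-315) − 205·(-105) = 32550.
∂h/∂x = [(+2.1)·(-315) − (+5.9)·(-105)] / 32550 = -0.001290
∂h/∂y = [(-35)·(+5.9) − 205·(+2.1)] / 32550 = -0.01957
|∇h| = √(-0.001290² + -0.01957²) = 0.01961

0.0196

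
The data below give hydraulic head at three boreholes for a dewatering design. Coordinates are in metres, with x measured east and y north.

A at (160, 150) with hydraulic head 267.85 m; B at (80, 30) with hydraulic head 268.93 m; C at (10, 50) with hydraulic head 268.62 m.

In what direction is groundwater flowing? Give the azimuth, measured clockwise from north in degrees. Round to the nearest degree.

351°

With h = a·x + b·y + c and A as origin, the differences give:
  (-80)·a + (-120)·b = +1.08
  (-150)·a + (-100)·b = +0.77
Eliminate b (×(-100) and ×(-120), subtract): -10000·a = -15.600 → a = ∂h/∂x = +0.001560
Back-substitute: b = ∂h/∂y = -0.01004.
Flow direction (−∇h) has components (-0.001560 E, +0.01004 N).
Azimuth = atan2(E, N) = atan2(-0.001560, +0.01004) = 351.2° ≈ 351°.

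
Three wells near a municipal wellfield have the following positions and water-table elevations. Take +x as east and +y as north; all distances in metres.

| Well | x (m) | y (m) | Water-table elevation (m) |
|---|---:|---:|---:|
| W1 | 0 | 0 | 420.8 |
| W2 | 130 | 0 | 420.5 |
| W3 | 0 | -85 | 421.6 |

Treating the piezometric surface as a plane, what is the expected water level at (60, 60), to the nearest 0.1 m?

∂h/∂x = (420.5 − 420.8) / (130 − 0) = -0.002308
∂h/∂y = (421.6 − 420.8) / (-85 − 0) = -0.009412
h(60, 60) = 420.8 + (-0.002308)·(60) + (-0.009412)·(60) = 420.8 -0.138 -0.565 = 420.097 m.

420.1 m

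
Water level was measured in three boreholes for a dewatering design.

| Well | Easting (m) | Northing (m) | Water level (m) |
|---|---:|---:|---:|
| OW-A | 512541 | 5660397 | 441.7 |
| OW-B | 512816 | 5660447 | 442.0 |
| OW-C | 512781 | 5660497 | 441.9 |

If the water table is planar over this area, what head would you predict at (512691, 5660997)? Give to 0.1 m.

With h = a·x + b·y + c and OW-A as origin, the differences give:
  275·a + 50·b = +0.3
  240·a + 100·b = +0.2
Eliminate b (×100 and ×50, subtract): 15500·a = 20.00 → a = ∂h/∂x = +0.001290
Back-substitute: b = ∂h/∂y = -0.001097.
h(512691, 5660997) = 441.7 + (+0.001290)·(150) + (-0.001097)·(600) = 441.7 +0.194 -0.658 = 441.235 m.

441.2 m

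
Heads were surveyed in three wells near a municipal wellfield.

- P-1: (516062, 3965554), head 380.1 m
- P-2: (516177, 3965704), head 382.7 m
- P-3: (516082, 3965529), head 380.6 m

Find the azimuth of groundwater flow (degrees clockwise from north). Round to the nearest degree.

272°

With h = a·x + b·y + c and P-1 as origin, the differences give:
  115·a + 150·b = +2.6
  20·a + (-25)·b = +0.5
Eliminate b (×(-25) and ×150, subtract): -5875·a = -140.00 → a = ∂h/∂x = +0.02383
Back-substitute: b = ∂h/∂y = -0.0009362.
Flow direction (−∇h) has components (-0.02383 E, +0.0009362 N).
Azimuth = atan2(E, N) = atan2(-0.02383, +0.0009362) = 272.2° ≈ 272°.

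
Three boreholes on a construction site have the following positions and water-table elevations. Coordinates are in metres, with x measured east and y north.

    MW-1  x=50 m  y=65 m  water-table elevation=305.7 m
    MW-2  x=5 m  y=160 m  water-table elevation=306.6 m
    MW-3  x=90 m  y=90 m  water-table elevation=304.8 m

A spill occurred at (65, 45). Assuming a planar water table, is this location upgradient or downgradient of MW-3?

upgradient

Three-point gradient (reference MW-1): Δ to MW-2 = (-45, 95, +0.9), Δ to MW-3 = (40, 25, -0.9).
∂h/∂x = -0.02193, ∂h/∂y = -0.0009137 (det = -4925).
Head at (65, 45) = 305.7 + (-0.02193)·(15) + (-0.0009137)·(-20) = 305.39 m.
That is higher than the 304.8 m at MW-3, so the point is upgradient.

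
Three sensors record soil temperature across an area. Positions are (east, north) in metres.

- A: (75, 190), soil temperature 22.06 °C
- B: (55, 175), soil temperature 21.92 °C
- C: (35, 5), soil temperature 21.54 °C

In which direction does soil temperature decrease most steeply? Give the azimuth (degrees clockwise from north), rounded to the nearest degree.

Differences from A: to B (Δx, Δy, Δh) = (-20, -15, -0.14); to C = (-40, -185, -0.52).
Solve a·Δx + b·Δy = ΔT: det = (-20)·(-185) − (-40)·(-15) = 3100.
∂T/∂x = [(-0.14)·(-185) − (-0.52)·(-15)] / 3100 = +0.005839
∂T/∂y = [(-20)·(-0.52) − (-40)·(-0.14)] / 3100 = +0.001548
Steepest decrease is along −∇f: components (-0.005839 E, -0.001548 N).
Azimuth = atan2(-0.005839, -0.001548) = 255.1° ≈ 255°.

255°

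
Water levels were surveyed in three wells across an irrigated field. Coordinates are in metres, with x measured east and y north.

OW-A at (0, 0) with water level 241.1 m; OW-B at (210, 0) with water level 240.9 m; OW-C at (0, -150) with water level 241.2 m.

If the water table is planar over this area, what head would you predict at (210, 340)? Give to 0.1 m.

240.7 m

∂h/∂x = (240.9 − 241.1) / (210 − 0) = -0.0009524
∂h/∂y = (241.2 − 241.1) / (-150 − 0) = -0.0006667
h(210, 340) = 241.1 + (-0.0009524)·(210) + (-0.0006667)·(340) = 241.1 -0.200 -0.227 = 240.673 m.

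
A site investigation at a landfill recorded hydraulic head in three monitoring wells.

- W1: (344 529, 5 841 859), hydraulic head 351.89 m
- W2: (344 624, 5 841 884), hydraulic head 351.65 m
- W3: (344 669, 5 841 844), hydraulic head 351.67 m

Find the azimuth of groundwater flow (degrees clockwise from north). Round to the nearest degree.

Differences from W1: to W2 (Δx, Δy, Δh) = (95, 25, -0.24); to W3 = (140, -15, -0.22).
Determinant of the coordinate differences = 95·(-15) − 140·25 = -4925.
∂h/∂x = [(-0.24)·(-15) − (-0.22)·25] / -4925 = -0.001848
∂h/∂y = [95·(-0.22) − 140·(-0.24)] / -4925 = -0.002579
Flow direction (−∇h) has components (+0.001848 E, +0.002579 N).
Azimuth = atan2(E, N) = atan2(+0.001848, +0.002579) = 35.6° ≈ 036°.

036°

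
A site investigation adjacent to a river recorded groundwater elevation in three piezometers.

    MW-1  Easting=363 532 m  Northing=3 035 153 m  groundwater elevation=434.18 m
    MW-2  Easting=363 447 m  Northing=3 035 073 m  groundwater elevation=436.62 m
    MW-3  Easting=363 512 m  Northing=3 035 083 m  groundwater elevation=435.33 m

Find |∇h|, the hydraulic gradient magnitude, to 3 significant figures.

0.0213

With h = a·x + b·y + c and MW-1 as origin, the differences give:
  (-85)·a + (-80)·b = +2.44
  (-20)·a + (-70)·b = +1.15
Eliminate b (×(-70) and ×(-80), subtract): 4350·a = -78.800 → a = ∂h/∂x = -0.01811
Back-substitute: b = ∂h/∂y = -0.01125.
|∇h| = √(-0.01811² + -0.01125²) = 0.02132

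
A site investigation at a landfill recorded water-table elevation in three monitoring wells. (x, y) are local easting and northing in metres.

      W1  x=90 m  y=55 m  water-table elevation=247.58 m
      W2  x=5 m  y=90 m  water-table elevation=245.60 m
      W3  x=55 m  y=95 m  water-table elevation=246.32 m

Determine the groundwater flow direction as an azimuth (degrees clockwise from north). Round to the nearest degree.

317°

Differences from W1: to W2 (Δx, Δy, Δh) = (-85, 35, -1.98); to W3 = (-35, 40, -1.26).
Solve a·Δx + b·Δy = Δh: det = (-85)·40 − (-35)·35 = -2175.
∂h/∂x = [(-1.98)·40 − (-1.26)·35] / -2175 = +0.01614
∂h/∂y = [(-85)·(-1.26) − (-35)·(-1.98)] / -2175 = -0.01738
Flow direction (−∇h) has components (-0.01614 E, +0.01738 N).
Azimuth = atan2(E, N) = atan2(-0.01614, +0.01738) = 317.1° ≈ 317°.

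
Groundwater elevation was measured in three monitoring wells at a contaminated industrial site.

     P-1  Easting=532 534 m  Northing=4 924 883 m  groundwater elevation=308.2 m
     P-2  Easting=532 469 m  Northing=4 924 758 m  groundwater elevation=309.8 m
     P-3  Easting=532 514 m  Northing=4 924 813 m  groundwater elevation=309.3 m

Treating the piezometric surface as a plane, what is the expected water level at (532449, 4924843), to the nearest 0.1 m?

With h = a·x + b·y + c and P-1 as origin, the differences give:
  (-65)·a + (-125)·b = +1.6
  (-20)·a + (-70)·b = +1.1
Eliminate b (×(-70) and ×(-125), subtract): 2050·a = 25.50 → a = ∂h/∂x = +0.01244
Back-substitute: b = ∂h/∂y = -0.01927.
h(532449, 4924843) = 308.2 + (+0.01244)·(-85) + (-0.01927)·(-40) = 308.2 -1.057 +0.771 = 307.913 m.

307.9 m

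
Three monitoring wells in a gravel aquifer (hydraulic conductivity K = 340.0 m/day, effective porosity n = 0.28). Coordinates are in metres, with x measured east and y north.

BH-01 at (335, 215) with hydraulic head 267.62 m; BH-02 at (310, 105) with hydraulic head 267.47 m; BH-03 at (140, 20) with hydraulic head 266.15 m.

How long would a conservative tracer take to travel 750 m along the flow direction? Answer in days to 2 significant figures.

Three-point gradient (reference BH-01): Δ to BH-02 = (-25, -110, -0.15), Δ to BH-03 = (-195, -195, -1.47).
∂h/∂x = +0.007991, ∂h/∂y = -0.0004525 (det = -16575).
|∇h| = √(0.007991² + -0.0004525²) = 0.008004
Seepage velocity v = K·i/n = 340.0 × 0.008004 / 0.28 = 9.719 m/day.
t = 750 / 9.719 = 77.17 days.

77 days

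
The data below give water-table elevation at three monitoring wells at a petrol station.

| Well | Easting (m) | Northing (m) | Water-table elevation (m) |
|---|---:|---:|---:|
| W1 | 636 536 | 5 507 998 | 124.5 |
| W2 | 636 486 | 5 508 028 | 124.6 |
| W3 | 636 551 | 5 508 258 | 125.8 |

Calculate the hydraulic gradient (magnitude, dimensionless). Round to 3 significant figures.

Differences from W1: to W2 (Δx, Δy, Δh) = (-50, 30, +0.1); to W3 = (15, 260, +1.3).
Solve a·Δx + b·Δy = Δh: det = (-50)·260 − 15·30 = -13450.
∂h/∂x = [(+0.1)·260 − (+1.3)·30] / -13450 = +0.0009665
∂h/∂y = [(-50)·(+1.3) − 15·(+0.1)] / -13450 = +0.004944
|∇h| = √(0.0009665² + 0.004944²) = 0.005038

0.00504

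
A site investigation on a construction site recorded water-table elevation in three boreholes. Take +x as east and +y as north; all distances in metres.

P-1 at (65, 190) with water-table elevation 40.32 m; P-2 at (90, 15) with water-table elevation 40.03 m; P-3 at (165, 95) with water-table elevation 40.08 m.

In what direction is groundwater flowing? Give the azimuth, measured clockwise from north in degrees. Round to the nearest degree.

148°

Three-point gradient (reference P-1): Δ to P-2 = (25, -175, -0.29), Δ to P-3 = (100, -95, -0.24).
∂h/∂x = -0.0009554, ∂h/∂y = +0.001521 (det = 15125).
Flow direction (−∇h) has components (+0.0009554 E, -0.001521 N).
Azimuth = atan2(E, N) = atan2(+0.0009554, -0.001521) = 147.9° ≈ 148°.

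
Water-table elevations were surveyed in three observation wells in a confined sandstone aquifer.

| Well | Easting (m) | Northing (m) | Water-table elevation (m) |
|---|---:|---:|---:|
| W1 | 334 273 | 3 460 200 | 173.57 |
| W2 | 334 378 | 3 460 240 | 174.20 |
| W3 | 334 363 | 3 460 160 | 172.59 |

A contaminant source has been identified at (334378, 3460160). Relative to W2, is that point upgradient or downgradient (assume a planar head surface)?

downgradient

Taking W1 as reference: W2−W1 = (105, 40, +0.63); W3−W1 = (90, -40, -0.98).
Determinant of the coordinate differences = 105·(-40) − 90·40 = -7800.
∂h/∂x = [(+0.63)·(-40) − (-0.98)·40] / -7800 = -0.001795
∂h/∂y = [105·(-0.98) − 90·(+0.63)] / -7800 = +0.02046
Head at (334378, 3460160) = 173.57 + (-0.001795)·(105) + (+0.02046)·(-40) = 172.56 m.
That is lower than the 174.20 m at W2, so the point is downgradient.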